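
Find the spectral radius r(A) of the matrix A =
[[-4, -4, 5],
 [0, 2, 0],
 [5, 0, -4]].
r(A) = 9

The eigenvalues of A are the roots of its characteristic polynomial. With M = A (coefficients from the trace, the sum of principal 2x2 minors, and det A):
  p(λ) = det(λ I - M) = λ^3 + 6λ^2 - 25λ + 18.
By the rational root theorem any rational root is an integer divisor of 18. Testing λ = -9: p(-9) = -729 + 486 + 225 + 18 = 0, so λ = -9 is a root. Dividing out (λ + 9) leaves p(λ) = (λ + 9)(λ^2 - 3λ + 2). For λ^2 - 3λ + 2 the discriminant is 1. It is a perfect square (1^2), so the roots are rational: λ = (3 ± 1)/2 = 2, 1.
Thus the eigenvalues (to 4 decimals) are 2 (modulus 2); 1 (modulus 1); -9 (modulus 9). The spectral radius is the largest modulus: r(A) = 9. (Cross-check: r(A) ≤ ||A||_2 ≈ 9.4993; equality holds whenever A is normal, though it can also hold for some non-normal A.)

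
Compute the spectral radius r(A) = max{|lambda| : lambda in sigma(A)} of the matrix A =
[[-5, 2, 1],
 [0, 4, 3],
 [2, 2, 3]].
r(A) ≈ 6.2781

The eigenvalues of A are the roots of its characteristic polynomial. With M = A (coefficients from the trace, the sum of principal 2x2 minors, and det A):
  p(λ) = det(λ I - M) = λ^3 - 2λ^2 - 31λ + 26.
No integer candidate from the rational root theorem (±divisors of 26) is a root, so the roots are irrational. The cubic discriminant is Δ = 134604 > 0, so there are three distinct real roots. p(-6) = -76 and p(-5) = 6 have opposite signs, so a root lies in (-6, -5); Newton's method refines it to λ ≈ -5.0915. p(0) = 26 and p(1) = -6 have opposite signs, so a root lies in (0, 1); Newton's method refines it to λ ≈ 0.8134. p(6) = -16 and p(7) = 54 have opposite signs, so a root lies in (6, 7); Newton's method refines it to λ ≈ 6.2781. Check (Vieta): the three roots sum to 2, matching tr M = 2.
Thus the eigenvalues (to 4 decimals) are -5.0915 (modulus 5.0915); 0.8134 (modulus 0.8134); 6.2781 (modulus 6.2781). The spectral radius is the largest modulus: r(A) ≈ 6.2781. (Cross-check: r(A) ≤ ||A||_2 ≈ 6.5397; equality holds whenever A is normal, though it can also hold for some non-normal A.)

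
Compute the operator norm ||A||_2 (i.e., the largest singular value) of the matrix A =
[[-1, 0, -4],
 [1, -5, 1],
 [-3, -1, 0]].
||A||_2 ≈ 5.3943 (= sqrt(largest eigenvalue of A^T A))

||A||_2 = sigma_max(A) = sqrt(lambda_max(A^T A)). Form the symmetric matrix M = A^T A =
[[11, -2, 5],
 [-2, 26, -5],
 [5, -5, 17]].
Its characteristic polynomial (trace, sum of principal 2x2 minors, determinant of M give the coefficients) is
  p(λ) = det(λ I - M) = λ^3 - 54λ^2 + 861λ - 3969.
No integer candidate from the rational root theorem (±divisors of 3969) is a root, so the roots are irrational. The cubic discriminant is Δ = 4978449 > 0, so there are three distinct real roots. p(8) = -25 and p(9) = 135 have opposite signs, so a root lies in (8, 9); Newton's method refines it to λ ≈ 8.1352. p(16) = 79 and p(17) = -25 have opposite signs, so a root lies in (16, 17); Newton's method refines it to λ ≈ 16.7669. p(29) = -25 and p(30) = 261 have opposite signs, so a root lies in (29, 30); Newton's method refines it to λ ≈ 29.0979. Check (Vieta): the three roots sum to 54, matching tr M = 54.
So the eigenvalues of A^T A are ≈ 8.1352, 16.7669, 29.0979 (all ≥ 0, as they must be for A^T A). The largest is λ_max ≈ 29.0979, hence ||A||_2 = sqrt(λ_max) ≈ 5.3943.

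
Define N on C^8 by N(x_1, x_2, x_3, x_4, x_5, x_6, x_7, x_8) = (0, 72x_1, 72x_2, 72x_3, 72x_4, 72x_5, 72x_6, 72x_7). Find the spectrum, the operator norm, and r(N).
sigma(N) = {0}; ||N|| = 72; r(N) = 0. (N is nilpotent with N^8 = 0.)

On C^8, N is a strictly lower-triangular matrix with 72 on the subdiagonal and zeros elsewhere, so its characteristic polynomial is lambda^8 and every eigenvalue is 0: sigma(N) = {0}. For the operator norm, N e_i = 72e_{i+1} for i = 1, ..., 7 and N e_8 = 0, so the singular values of N are 72 (with multiplicity 7) and 0; hence ||N|| = 72. The spectral radius r(N) = max|lambda| = 0. Note ||N|| > r(N) — characteristic of non-normal nilpotent operators. Indeed N^8 = 0.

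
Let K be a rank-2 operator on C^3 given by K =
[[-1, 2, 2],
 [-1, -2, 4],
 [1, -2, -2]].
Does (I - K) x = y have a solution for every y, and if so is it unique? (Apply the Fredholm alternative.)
(I - K) is invertible (det(I - K) = 22 ≠ 0), so for every y in C^3 the equation (I - K) x = y has a unique solution.

K has rank 2 and factors as K = U V^T = u1 v1^T + u2 v2^T with u1 = (-1, 1, 1), v1 = (0, -2, 1), u2 = (1, 1, -1), v2 = (-1, 0, 3) (multiplying out reproduces the displayed K). The nonzero eigenvalues of U V^T coincide with those of the 2 x 2 matrix G = V^T U = [[v1·u1, v1·u2], [v2·u1, v2·u2]] = [[-1, -3], [4, -4]], and by the Sylvester determinant identity det(I_3 - U V^T) = det(I_2 - V^T U) = det([[2, 3], [-4, 5]]) = (2)(5) - (3)(-4) = 22. (Direct check: I - K =
[[2, -2, -2],
 [1, 3, -4],
 [-1, 2, 3]]
has determinant 22.) The finite-dimensional Fredholm alternative says: either (I - K) is invertible, or ker(I - K) ≠ {0} and then range(I - K) = ker((I - K)^*)^⊥, with dim ker(I - K) = dim ker((I - K)^*). Since det(I - K) ≠ 0, 1 is not an eigenvalue of K and ker(I - K) = {0}, so we are in the first case: for every y there is a unique x = (I - K)^(-1) y. (Explicitly, by the Woodbury identity, (I - U V^T)^(-1) = I + U (I_2 - G)^(-1) V^T.)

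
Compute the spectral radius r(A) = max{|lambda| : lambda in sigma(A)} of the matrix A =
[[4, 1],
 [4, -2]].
r(A) = (2 + sqrt(52))/2 ≈ 4.6056

The eigenvalues of A are the roots of its characteristic polynomial. With M = A (coefficients from the trace and determinant):
  p(λ) = det(λ I - M) = λ^2 - 2λ - 12.
For λ^2 - 2λ - 12 the discriminant is 52. It is nonnegative but not a perfect square, so the roots are real and irrational: λ = (2 ± sqrt(52))/2 ≈ 4.6056, -2.6056.
Thus the eigenvalues (to 4 decimals) are 4.6056 (modulus 4.6056); -2.6056 (modulus 2.6056). The spectral radius is the largest modulus: r(A) = (2 + sqrt(52))/2 ≈ 4.6056. (Cross-check: r(A) ≤ ||A||_2 ≈ 5.7079; equality holds whenever A is normal, though it can also hold for some non-normal A.)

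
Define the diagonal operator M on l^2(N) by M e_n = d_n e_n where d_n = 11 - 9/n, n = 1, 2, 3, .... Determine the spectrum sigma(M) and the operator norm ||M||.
sigma(M) = {11 - 9/n : n ≥ 1} ∪ {11}; ||M|| = 11

A bounded diagonal operator on l^2 with diagonal entries d_n has spectrum equal to the closure of {d_n : n ≥ 1}: every d_n is an eigenvalue (with eigenvector e_n), so {d_n} ⊂ sigma(M); the spectrum is closed, so its closure is too; and for lambda not in the closure, (M - lambda I) has bounded inverse (the diagonal entries 1/(d_n - lambda) are bounded). For our sequence d_n = 11 - 9/n, n = 1, 2, 3, ...:
  - {d_n} = {11 - 9/n : n ≥ 1}; the only limit point is 11
  - closure = {11 - 9/n : n ≥ 1} ∪ {11}
For the norm: a diagonal operator has ||M|| = sup_n |d_n|. Here d_n = 11 - 9/n increases monotonically from d_1 = 2 toward 11, with all terms in [2, 11); so sup_n |d_n| = 11 (the supremum is the limit, not attained). So ||M|| = 11.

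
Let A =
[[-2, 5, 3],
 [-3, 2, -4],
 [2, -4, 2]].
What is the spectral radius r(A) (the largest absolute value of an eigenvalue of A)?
r(A) ≈ 5.368

The eigenvalues of A are the roots of its characteristic polynomial. With M = A (coefficients from the trace, the sum of principal 2x2 minors, and det A):
  p(λ) = det(λ I - M) = λ^3 - 2λ^2 - 11λ - 38.
No integer candidate from the rational root theorem (±divisors of 38) is a root, so the roots are irrational. The cubic discriminant is Δ = -49444 < 0, so there is one real root and a complex-conjugate pair. p(5) = -18 and p(6) = 40 have opposite signs, so a root lies in (5, 6); Newton's method refines it to λ ≈ 5.368. Dividing out (λ - (5.368)) leaves approximately λ^2 + 3.368λ + 7.079. For λ^2 + 3.368λ + 7.079 the discriminant is -16.973. It is negative, so the remaining roots are the complex-conjugate pair λ ≈ -1.684 ± 2.0599i. Their product equals the constant term, so |λ|^2 ≈ 7.079 and |λ| ≈ 2.6606.
Thus the eigenvalues (to 4 decimals) are 5.368 (modulus 5.368); -1.684 ± 2.0599i (modulus 2.6606). The spectral radius is the largest modulus: r(A) ≈ 5.368. (Cross-check: r(A) ≤ ||A||_2 ≈ 7.7417; equality holds whenever A is normal, though it can also hold for some non-normal A.)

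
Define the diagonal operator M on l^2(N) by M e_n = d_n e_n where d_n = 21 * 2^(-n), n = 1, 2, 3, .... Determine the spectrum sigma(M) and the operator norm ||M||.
sigma(M) = {21 * 2^(-n) : n ≥ 1} ∪ {0}; ||M|| = 21/2

A bounded diagonal operator on l^2 with diagonal entries d_n has spectrum equal to the closure of {d_n : n ≥ 1}: every d_n is an eigenvalue (with eigenvector e_n), so {d_n} ⊂ sigma(M); the spectrum is closed, so its closure is too; and for lambda not in the closure, (M - lambda I) has bounded inverse (the diagonal entries 1/(d_n - lambda) are bounded). For our sequence d_n = 21 * 2^(-n), n = 1, 2, 3, ...:
  - {d_n} = {21 * 2^(-n) : n ≥ 1}; the only limit point is 0
  - closure = {21 * 2^(-n) : n ≥ 1} ∪ {0}
For the norm: a diagonal operator has ||M|| = sup_n |d_n|. Here d_n = 21 * 2^(-n) is positive and decreasing, so sup_n |d_n| = d_1 = 21/2. So ||M|| = 21/2.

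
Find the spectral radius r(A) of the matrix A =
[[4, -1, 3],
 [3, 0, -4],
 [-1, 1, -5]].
r(A) = (4 + sqrt(8))/2 ≈ 3.4142

The eigenvalues of A are the roots of its characteristic polynomial. With M = A (coefficients from the trace, the sum of principal 2x2 minors, and det A):
  p(λ) = det(λ I - M) = λ^3 + λ^2 - 10λ - 6.
By the rational root theorem any rational root is an integer divisor of 6. Testing λ = 3: p(3) = 27 + 9 - 30 - 6 = 0, so λ = 3 is a root. Dividing out (λ - 3) leaves p(λ) = (λ - 3)(λ^2 + 4λ + 2). For λ^2 + 4λ + 2 the discriminant is 8. It is nonnegative but not a perfect square, so the roots are real and irrational: λ = (-4 ± sqrt(8))/2 ≈ -0.5858, -3.4142.
Thus the eigenvalues (to 4 decimals) are -0.5858 (modulus 0.5858); -3.4142 (modulus 3.4142); 3 (modulus 3). The spectral radius is the largest modulus: r(A) = (4 + sqrt(8))/2 ≈ 3.4142. (Cross-check: r(A) ≤ ||A||_2 ≈ 7.2493; equality holds whenever A is normal, though it can also hold for some non-normal A.)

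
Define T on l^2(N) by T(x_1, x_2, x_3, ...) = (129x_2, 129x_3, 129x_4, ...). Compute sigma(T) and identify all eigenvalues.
sigma(T) = closed disk {z in C : |z| ≤ 129}; sigma_p(T) = open disk {z in C : |z| < 129}

Note T = 129·V where V is the unit left shift (V x)_k = x_{k+1}; so sigma(T) = 129·sigma(V) and ||T|| = 129||V||. ||T x||^2 = 16641sum_{k≥2} |x_k|^2 ≤ 16641||x||^2, with equality on {x : x_1 = 0}, so ||T|| = 129. For any lambda with |lambda| < 129, set r = lambda/129 (|r| < 1); the vector x = (1, r, r^2, ...) is in l^2 and satisfies T x = 129(r, r^2, ...) = lambda x, so lambda is an eigenvalue. On the boundary |lambda| = 129 the geometric series diverges, so no l^2 eigenvector exists, but these lambda lie in the approximate point spectrum. Hence sigma(T) is the closed disk of radius 129 and sigma_p(T) is the open disk.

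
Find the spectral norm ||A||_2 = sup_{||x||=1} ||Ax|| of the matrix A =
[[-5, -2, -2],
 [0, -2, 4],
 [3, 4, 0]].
||A||_2 ≈ 7.2448 (= sqrt(largest eigenvalue of A^T A))

||A||_2 = sigma_max(A) = sqrt(lambda_max(A^T A)). Form the symmetric matrix M = A^T A =
[[34, 22, 10],
 [22, 24, -4],
 [10, -4, 20]].
Its characteristic polynomial (trace, sum of principal 2x2 minors, determinant of M give the coefficients) is
  p(λ) = det(λ I - M) = λ^3 - 78λ^2 + 1376λ - 1936.
No integer candidate from the rational root theorem (±divisors of 1936) is a root, so the roots are irrational. The cubic discriminant is Δ = 1062194944 > 0, so there are three distinct real roots. p(1) = -637 and p(2) = 512 have opposite signs, so a root lies in (1, 2); Newton's method refines it to λ ≈ 1.5385. p(23) = 617 and p(24) = -16 have opposite signs, so a root lies in (23, 24); Newton's method refines it to λ ≈ 23.975. p(52) = -688 and p(53) = 767 have opposite signs, so a root lies in (52, 53); Newton's method refines it to λ ≈ 52.4865. Check (Vieta): the three roots sum to 78, matching tr M = 78.
So the eigenvalues of A^T A are ≈ 1.5385, 23.975, 52.4865 (all ≥ 0, as they must be for A^T A). The largest is λ_max ≈ 52.4865, hence ||A||_2 = sqrt(λ_max) ≈ 7.2448.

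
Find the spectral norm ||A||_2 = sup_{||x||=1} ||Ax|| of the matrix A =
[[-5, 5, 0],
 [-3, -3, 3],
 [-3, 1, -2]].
||A||_2 = sqrt((64 + sqrt(2896))/2) ≈ 7.6751 (= sqrt(largest eigenvalue of A^T A))

||A||_2 = sigma_max(A) = sqrt(lambda_max(A^T A)). Form the symmetric matrix M = A^T A =
[[43, -19, -3],
 [-19, 35, -11],
 [-3, -11, 13]].
Its characteristic polynomial (trace, sum of principal 2x2 minors, determinant of M give the coefficients) is
  p(λ) = det(λ I - M) = λ^3 - 91λ^2 + 2028λ - 8100.
By the rational root theorem any rational root is an integer divisor of 8100. Testing λ = 27: p(27) = 19683 - 66339 + 54756 - 8100 = 0, so λ = 27 is a root. Dividing out (λ - 27) leaves p(λ) = (λ - 27)(λ^2 - 64λ + 300). For λ^2 - 64λ + 300 the discriminant is 2896. It is nonnegative but not a perfect square, so the roots are real and irrational: λ = (64 ± sqrt(2896))/2 ≈ 58.9072, 5.0928.
So the eigenvalues of A^T A are ≈ 5.0928, 27, 58.9072 (all ≥ 0, as they must be for A^T A). The largest is λ_max = (64 + sqrt(2896))/2 ≈ 58.9072, hence ||A||_2 = sqrt(λ_max) = sqrt((64 + sqrt(2896))/2) ≈ 7.6751.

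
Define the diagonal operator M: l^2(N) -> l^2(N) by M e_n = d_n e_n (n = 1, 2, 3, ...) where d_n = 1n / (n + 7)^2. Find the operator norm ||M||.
||M|| = 1/28 (attained at n = 7)

For M diagonal, ||M|| = sup_n |d_n|. Treat f(x) = 1x / (x + 7)^2 for real x > 0. By the quotient rule, f'(x) = 1(7 - x)/(x + 7)^3, which is positive for x < 7 and negative for x > 7. So f has a unique maximum at x = 7, and since 7 is a positive integer, the supremum over n ≥ 1 is attained at n = 7: d_7 = 1·7/(7 + 7)^2 = 1·7/196 = 1/28. Hence ||M|| = 1/28.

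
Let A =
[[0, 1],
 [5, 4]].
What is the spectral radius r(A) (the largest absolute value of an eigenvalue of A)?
r(A) = 5

The eigenvalues of A are the roots of its characteristic polynomial. With M = A (coefficients from the trace and determinant):
  p(λ) = det(λ I - M) = λ^2 - 4λ - 5.
For λ^2 - 4λ - 5 the discriminant is 36. It is a perfect square (6^2), so the roots are rational: λ = (4 ± 6)/2 = 5, -1.
Thus the eigenvalues (to 4 decimals) are 5 (modulus 5); -1 (modulus 1). The spectral radius is the largest modulus: r(A) = 5. (Cross-check: r(A) ≤ ||A||_2 ≈ 6.434; equality holds whenever A is normal, though it can also hold for some non-normal A.)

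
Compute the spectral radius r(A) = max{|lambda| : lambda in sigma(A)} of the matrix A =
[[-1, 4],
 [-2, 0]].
r(A) = sqrt(8) ≈ 2.8284

The eigenvalues of A are the roots of its characteristic polynomial. With M = A (coefficients from the trace and determinant):
  p(λ) = det(λ I - M) = λ^2 + λ + 8.
For λ^2 + λ + 8 the discriminant is -31. It is negative, so the roots are the complex-conjugate pair λ = -1/2 ± (sqrt(31)/2) i ≈ -0.5 ± 2.7839i. For a conjugate pair the product of the roots equals the constant term, so |λ|^2 = 8 and |λ| = sqrt(8) ≈ 2.8284.
Thus the eigenvalues (to 4 decimals) are -0.5 ± 2.7839i (modulus 2.8284). The spectral radius is the largest modulus: r(A) = sqrt(8) ≈ 2.8284. (Cross-check: r(A) ≤ ||A||_2 ≈ 4.1594; equality holds whenever A is normal, though it can also hold for some non-normal A.)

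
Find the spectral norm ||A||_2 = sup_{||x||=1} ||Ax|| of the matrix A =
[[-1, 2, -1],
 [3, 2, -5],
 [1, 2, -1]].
||A||_2 ≈ 6.5803 (= sqrt(largest eigenvalue of A^T A))

||A||_2 = sigma_max(A) = sqrt(lambda_max(A^T A)). Form the symmetric matrix M = A^T A =
[[11, 6, -15],
 [6, 12, -14],
 [-15, -14, 27]].
Its characteristic polynomial (trace, sum of principal 2x2 minors, determinant of M give the coefficients) is
  p(λ) = det(λ I - M) = λ^3 - 50λ^2 + 296λ - 256.
No integer candidate from the rational root theorem (±divisors of 256) is a root, so the roots are irrational. The cubic discriminant is Δ = 53731584 > 0, so there are three distinct real roots. p(1) = -9 and p(2) = 144 have opposite signs, so a root lies in (1, 2); Newton's method refines it to λ ≈ 1.0457. p(5) = 99 and p(6) = -64 have opposite signs, so a root lies in (5, 6); Newton's method refines it to λ ≈ 5.6537. p(43) = -471 and p(44) = 1152 have opposite signs, so a root lies in (43, 44); Newton's method refines it to λ ≈ 43.3006. Check (Vieta): the three roots sum to 50, matching tr M = 50.
So the eigenvalues of A^T A are ≈ 1.0457, 5.6537, 43.3006 (all ≥ 0, as they must be for A^T A). The largest is λ_max ≈ 43.3006, hence ||A||_2 = sqrt(λ_max) ≈ 6.5803.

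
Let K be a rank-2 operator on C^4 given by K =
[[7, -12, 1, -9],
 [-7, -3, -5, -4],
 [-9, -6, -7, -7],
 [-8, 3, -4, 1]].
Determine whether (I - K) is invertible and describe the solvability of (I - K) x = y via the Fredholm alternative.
(I - K) is invertible (det(I - K) = -242 ≠ 0), so for every y in C^4 the equation (I - K) x = y has a unique solution.

K has rank 2 and factors as K = U V^T = u1 v1^T + u2 v2^T with u1 = (-3, 1, 1, 2), v1 = (-3, 3, -1, 2), u2 = (-1, -2, -3, -1), v2 = (2, 3, 2, 3) (multiplying out reproduces the displayed K). The nonzero eigenvalues of U V^T coincide with those of the 2 x 2 matrix G = V^T U = [[v1·u1, v1·u2], [v2·u1, v2·u2]] = [[15, -2], [5, -17]], and by the Sylvester determinant identity det(I_4 - U V^T) = det(I_2 - V^T U) = det([[-14, 2], [-5, 18]]) = (-14)(18) - (2)(-5) = -242. (Direct check: I - K =
[[-6, 12, -1, 9],
 [7, 4, 5, 4],
 [9, 6, 8, 7],
 [8, -3, 4, 0]]
has determinant -242.) The finite-dimensional Fredholm alternative says: either (I - K) is invertible, or ker(I - K) ≠ {0} and then range(I - K) = ker((I - K)^*)^⊥, with dim ker(I - K) = dim ker((I - K)^*). Since det(I - K) ≠ 0, 1 is not an eigenvalue of K and ker(I - K) = {0}, so we are in the first case: for every y there is a unique x = (I - K)^(-1) y. (Explicitly, by the Woodbury identity, (I - U V^T)^(-1) = I + U (I_2 - G)^(-1) V^T.)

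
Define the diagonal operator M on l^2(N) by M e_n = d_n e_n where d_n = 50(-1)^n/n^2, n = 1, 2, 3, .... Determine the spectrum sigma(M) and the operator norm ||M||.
sigma(M) = {50(-1)^n/n^2 : n ≥ 1} ∪ {0}; ||M|| = 50

A bounded diagonal operator on l^2 with diagonal entries d_n has spectrum equal to the closure of {d_n : n ≥ 1}: every d_n is an eigenvalue (with eigenvector e_n), so {d_n} ⊂ sigma(M); the spectrum is closed, so its closure is too; and for lambda not in the closure, (M - lambda I) has bounded inverse (the diagonal entries 1/(d_n - lambda) are bounded). For our sequence d_n = 50(-1)^n/n^2, n = 1, 2, 3, ...:
  - {d_n} = {50(-1)^n/n^2 : n ≥ 1}; the only limit point is 0
  - closure = {50(-1)^n/n^2 : n ≥ 1} ∪ {0}
For the norm: a diagonal operator has ||M|| = sup_n |d_n|. Here |d_n| = 50/n^2 is decreasing, so sup_n |d_n| = |d_1| = 50. So ||M|| = 50.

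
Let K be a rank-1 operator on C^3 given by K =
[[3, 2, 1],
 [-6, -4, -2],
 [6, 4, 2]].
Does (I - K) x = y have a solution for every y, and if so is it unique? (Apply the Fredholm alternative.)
(I - K) is singular (det(I - K) = 0, i.e. 1 ∈ sigma(K)). (I - K) x = y is solvable iff y ⊥ ker((I - K)^*) = span{(3, 2, 1)}, i.e. iff 3y_1 + 2y_2 + y_3 = 0. When solvable, the solutions are x = y + c·(1, -2, 2), c arbitrary (ker(I - K) = span{(1, -2, 2)}, dimension 1).

K has rank 1, so it is an outer product K = u v^T: every row of K is a multiple of one row vector. Reading off the entries, u = (1, -2, 2) and v = (3, 2, 1) (row i of K equals u_i·v^T). A rank-one matrix u v^T satisfies K u = u (v·u) and kills the (2)-dimensional subspace v^⊥, so its characteristic polynomial is lambda^2 (lambda - v·u) with v·u = tr K = 1. Hence the eigenvalues of I - K are 1 (multiplicity 2) and 1 - (1) = 0, so det(I - K) = 0. (Direct check: I - K =
[[-2, -2, -1],
 [6, 5, 2],
 [-6, -4, -1]]
has determinant 0.) So 1 is an eigenvalue of K and (I - K) is not invertible. The finite-dimensional Fredholm alternative says: either (I - K) is invertible, or ker(I - K) ≠ {0} and then range(I - K) = ker((I - K)^*)^⊥, with dim ker(I - K) = dim ker((I - K)^*). We are in the second case, so we need both kernels. Kernel of I - K: (I - K) u = u - u (v·u) = u - u = 0, so ker(I - K) = span{u} = span{(1, -2, 2)} (it is exactly 1-dimensional because rank(I - K) = 2). Kernel of the adjoint: K is real, so (I - K)^* = I - K^T = I - v u^T, and (I - v u^T) v = v - v (u·v) = 0; hence ker((I - K)^*) = span{v} = span{(3, 2, 1)}. Therefore (I - K) x = y is solvable iff <y, v> = 0, i.e. iff 3y_1 + 2y_2 + y_3 = 0. When this holds, K y = u (v·y) = 0, so (I - K) y = y and x = y is a particular solution; the full solution set is the line x = y + c·u = y + c·(1, -2, 2), c ∈ C.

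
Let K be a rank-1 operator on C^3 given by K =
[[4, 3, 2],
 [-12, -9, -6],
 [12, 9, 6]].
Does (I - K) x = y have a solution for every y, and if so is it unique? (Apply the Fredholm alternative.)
(I - K) is singular (det(I - K) = 0, i.e. 1 ∈ sigma(K)). (I - K) x = y is solvable iff y ⊥ ker((I - K)^*) = span{(4, 3, 2)}, i.e. iff 4y_1 + 3y_2 + 2y_3 = 0. When solvable, the solutions are x = y + c·(1, -3, 3), c arbitrary (ker(I - K) = span{(1, -3, 3)}, dimension 1).

K has rank 1, so it is an outer product K = u v^T: every row of K is a multiple of one row vector. Reading off the entries, u = (1, -3, 3) and v = (4, 3, 2) (row i of K equals u_i·v^T). A rank-one matrix u v^T satisfies K u = u (v·u) and kills the (2)-dimensional subspace v^⊥, so its characteristic polynomial is lambda^2 (lambda - v·u) with v·u = tr K = 1. Hence the eigenvalues of I - K are 1 (multiplicity 2) and 1 - (1) = 0, so det(I - K) = 0. (Direct check: I - K =
[[-3, -3, -2],
 [12, 10, 6],
 [-12, -9, -5]]
has determinant 0.) So 1 is an eigenvalue of K and (I - K) is not invertible. The finite-dimensional Fredholm alternative says: either (I - K) is invertible, or ker(I - K) ≠ {0} and then range(I - K) = ker((I - K)^*)^⊥, with dim ker(I - K) = dim ker((I - K)^*). We are in the second case, so we need both kernels. Kernel of I - K: (I - K) u = u - u (v·u) = u - u = 0, so ker(I - K) = span{u} = span{(1, -3, 3)} (it is exactly 1-dimensional because rank(I - K) = 2). Kernel of the adjoint: K is real, so (I - K)^* = I - K^T = I - v u^T, and (I - v u^T) v = v - v (u·v) = 0; hence ker((I - K)^*) = span{v} = span{(4, 3, 2)}. Therefore (I - K) x = y is solvable iff <y, v> = 0, i.e. iff 4y_1 + 3y_2 + 2y_3 = 0. When this holds, K y = u (v·y) = 0, so (I - K) y = y and x = y is a particular solution; the full solution set is the line x = y + c·u = y + c·(1, -3, 3), c ∈ C.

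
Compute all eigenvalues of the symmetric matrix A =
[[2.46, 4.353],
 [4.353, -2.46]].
sigma(A) ≈ {-5, 5}

A is real symmetric, so its spectrum consists of real eigenvalues. Expanding the characteristic polynomial of the displayed matrix gives
  det(λ I - A) = p(λ) = λ^2 + (0)λ + (-25).
Solving p(λ) = 0 yields eigenvalues ≈ -5, 5. (A is shown rounded to 4 decimals, so these recover the underlying integer eigenvalues to within that precision.)
Verification: the trace of A = 0 equals the sum of eigenvalues 0, and det(A) ≈ -25.0002 matches the eigenvalue product -25.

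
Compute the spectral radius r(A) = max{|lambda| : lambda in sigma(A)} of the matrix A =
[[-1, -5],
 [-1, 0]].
r(A) = (1 + sqrt(21))/2 ≈ 2.7913

The eigenvalues of A are the roots of its characteristic polynomial. With M = A (coefficients from the trace and determinant):
  p(λ) = det(λ I - M) = λ^2 + λ - 5.
For λ^2 + λ - 5 the discriminant is 21. It is nonnegative but not a perfect square, so the roots are real and irrational: λ = (-1 ± sqrt(21))/2 ≈ 1.7913, -2.7913.
Thus the eigenvalues (to 4 decimals) are 1.7913 (modulus 1.7913); -2.7913 (modulus 2.7913). The spectral radius is the largest modulus: r(A) = (1 + sqrt(21))/2 ≈ 2.7913. (Cross-check: r(A) ≤ ||A||_2 ≈ 5.1029; equality holds whenever A is normal, though it can also hold for some non-normal A.)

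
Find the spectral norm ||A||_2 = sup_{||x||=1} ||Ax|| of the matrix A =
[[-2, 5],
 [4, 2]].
||A||_2 = sqrt((49 + sqrt(97))/2) ≈ 5.4244 (= sqrt(largest eigenvalue of A^T A))

||A||_2 = sigma_max(A) = sqrt(lambda_max(A^T A)). Form the symmetric matrix M = A^T A =
[[20, -2],
 [-2, 29]].
Its characteristic polynomial (trace, determinant of M give the coefficients) is
  p(λ) = det(λ I - M) = λ^2 - 49λ + 576.
For λ^2 - 49λ + 576 the discriminant is 97. It is nonnegative but not a perfect square, so the roots are real and irrational: λ = (49 ± sqrt(97))/2 ≈ 29.4244, 19.5756.
So the eigenvalues of A^T A are ≈ 19.5756, 29.4244 (all ≥ 0, as they must be for A^T A). The largest is λ_max = (49 + sqrt(97))/2 ≈ 29.4244, hence ||A||_2 = sqrt(λ_max) = sqrt((49 + sqrt(97))/2) ≈ 5.4244.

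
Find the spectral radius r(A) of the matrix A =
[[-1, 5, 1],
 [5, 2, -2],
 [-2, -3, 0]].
r(A) ≈ 6.2992

The eigenvalues of A are the roots of its characteristic polynomial. With M = A (coefficients from the trace, the sum of principal 2x2 minors, and det A):
  p(λ) = det(λ I - M) = λ^3 - λ^2 - 31λ - 15.
No integer candidate from the rational root theorem (±divisors of 15) is a root, so the roots are irrational. The cubic discriminant is Δ = 105620 > 0, so there are three distinct real roots. p(-5) = -10 and p(-4) = 29 have opposite signs, so a root lies in (-5, -4); Newton's method refines it to λ ≈ -4.8035. p(-1) = 14 and p(0) = -15 have opposite signs, so a root lies in (-1, 0); Newton's method refines it to λ ≈ -0.4957. p(6) = -21 and p(7) = 62 have opposite signs, so a root lies in (6, 7); Newton's method refines it to λ ≈ 6.2992. Check (Vieta): the three roots sum to 1, matching tr M = 1.
Thus the eigenvalues (to 4 decimals) are -4.8035 (modulus 4.8035); -0.4957 (modulus 0.4957); 6.2992 (modulus 6.2992). The spectral radius is the largest modulus: r(A) ≈ 6.2992. (Cross-check: r(A) ≤ ||A||_2 ≈ 6.8194; equality holds whenever A is normal, though it can also hold for some non-normal A.)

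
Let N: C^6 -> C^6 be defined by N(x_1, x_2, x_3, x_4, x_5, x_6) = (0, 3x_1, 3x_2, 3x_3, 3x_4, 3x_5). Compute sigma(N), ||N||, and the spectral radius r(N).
sigma(N) = {0}; ||N|| = 3; r(N) = 0. (N is nilpotent with N^6 = 0.)

On C^6, N is a strictly lower-triangular matrix with 3 on the subdiagonal and zeros elsewhere, so its characteristic polynomial is lambda^6 and every eigenvalue is 0: sigma(N) = {0}. For the operator norm, N e_i = 3e_{i+1} for i = 1, ..., 5 and N e_6 = 0, so the singular values of N are 3 (with multiplicity 5) and 0; hence ||N|| = 3. The spectral radius r(N) = max|lambda| = 0. Note ||N|| > r(N) — characteristic of non-normal nilpotent operators. Indeed N^6 = 0.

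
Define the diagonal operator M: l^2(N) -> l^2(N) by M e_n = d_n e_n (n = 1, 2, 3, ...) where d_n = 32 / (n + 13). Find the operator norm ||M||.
||M|| = 16/7 (attained at n = 1)

For M diagonal, ||M|| = sup_n |d_n| = sup_n 32/(n + 13). This is positive and strictly decreasing in n, so the supremum is attained at n = 1: d_1 = 32/(1 + 13) = 16/7. Hence ||M|| = 16/7.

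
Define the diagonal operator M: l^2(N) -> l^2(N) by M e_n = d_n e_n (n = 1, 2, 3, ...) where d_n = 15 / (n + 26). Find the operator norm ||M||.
||M|| = 5/9 (attained at n = 1)

For M diagonal, ||M|| = sup_n |d_n| = sup_n 15/(n + 26). This is positive and strictly decreasing in n, so the supremum is attained at n = 1: d_1 = 15/(1 + 26) = 5/9. Hence ||M|| = 5/9.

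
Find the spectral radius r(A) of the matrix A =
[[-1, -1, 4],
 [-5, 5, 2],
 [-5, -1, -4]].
r(A) ≈ 5.7593

The eigenvalues of A are the roots of its characteristic polynomial. With M = A (coefficients from the trace, the sum of principal 2x2 minors, and det A):
  p(λ) = det(λ I - M) = λ^3 - 4λ - 168.
No integer candidate from the rational root theorem (±divisors of 168) is a root, so the roots are irrational. The cubic discriminant is Δ = -761792 < 0, so there is one real root and a complex-conjugate pair. p(5) = -63 and p(6) = 24 have opposite signs, so a root lies in (5, 6); Newton's method refines it to λ ≈ 5.7593. Dividing out (λ - (5.7593)) leaves approximately λ^2 + 5.7593λ + 29.17. For λ^2 + 5.7593λ + 29.17 the discriminant is -83.51. It is negative, so the remaining roots are the complex-conjugate pair λ ≈ -2.8797 ± 4.5692i. Their product equals the constant term, so |λ|^2 ≈ 29.17 and |λ| ≈ 5.4009.
Thus the eigenvalues (to 4 decimals) are 5.7593 (modulus 5.7593); -2.8797 ± 4.5692i (modulus 5.4009). The spectral radius is the largest modulus: r(A) ≈ 5.7593. (Cross-check: r(A) ≤ ||A||_2 ≈ 7.8409; equality holds whenever A is normal, though it can also hold for some non-normal A.)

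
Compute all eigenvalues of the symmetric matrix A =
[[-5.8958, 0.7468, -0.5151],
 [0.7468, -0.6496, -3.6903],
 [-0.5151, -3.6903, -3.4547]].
sigma(A) ≈ {-6, 2} (-6 with multiplicity 2)

A is real symmetric, so its spectrum consists of real eigenvalues. Expanding the characteristic polynomial of the displayed matrix gives
  det(λ I - A) = p(λ) = λ^3 + (10)λ^2 + (12)λ + (-71.9979).
Solving p(λ) = 0 yields eigenvalues ≈ -6, -6, 2. (A is shown rounded to 4 decimals, so these recover the underlying integer eigenvalues to within that precision.)
Verification: the trace of A = -10 equals the sum of eigenvalues -10, and det(A) ≈ 71.9979 matches the eigenvalue product 72.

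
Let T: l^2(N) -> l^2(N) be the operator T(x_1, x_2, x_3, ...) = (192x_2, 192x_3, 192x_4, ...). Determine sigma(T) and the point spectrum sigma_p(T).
sigma(T) = closed disk {z in C : |z| ≤ 192}; sigma_p(T) = open disk {z in C : |z| < 192}

Note T = 192·V where V is the unit left shift (V x)_k = x_{k+1}; so sigma(T) = 192·sigma(V) and ||T|| = 192||V||. ||T x||^2 = 36864sum_{k≥2} |x_k|^2 ≤ 36864||x||^2, with equality on {x : x_1 = 0}, so ||T|| = 192. For any lambda with |lambda| < 192, set r = lambda/192 (|r| < 1); the vector x = (1, r, r^2, ...) is in l^2 and satisfies T x = 192(r, r^2, ...) = lambda x, so lambda is an eigenvalue. On the boundary |lambda| = 192 the geometric series diverges, so no l^2 eigenvector exists, but these lambda lie in the approximate point spectrum. Hence sigma(T) is the closed disk of radius 192 and sigma_p(T) is the open disk.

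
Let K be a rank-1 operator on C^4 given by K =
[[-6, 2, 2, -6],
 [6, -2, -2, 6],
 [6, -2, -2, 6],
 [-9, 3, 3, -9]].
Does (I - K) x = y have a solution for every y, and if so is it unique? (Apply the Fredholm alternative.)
(I - K) is invertible (det(I - K) = 20 ≠ 0), so for every y in C^4 the equation (I - K) x = y has a unique solution.

K has rank 1, so it is an outer product K = u v^T: every row of K is a multiple of one row vector. Reading off the entries, u = (-2, 2, 2, -3) and v = (3, -1, -1, 3) (row i of K equals u_i·v^T). A rank-one matrix u v^T satisfies K u = u (v·u) and kills the (3)-dimensional subspace v^⊥, so its characteristic polynomial is lambda^3 (lambda - v·u) with v·u = tr K = -19. Hence the eigenvalues of I - K are 1 (multiplicity 3) and 1 - (-19) = 20, so det(I - K) = 20. (Direct check: I - K =
[[7, -2, -2, 6],
 [-6, 3, 2, -6],
 [-6, 2, 3, -6],
 [9, -3, -3, 10]]
has determinant 20.) The finite-dimensional Fredholm alternative says: either (I - K) is invertible, or ker(I - K) ≠ {0} and then range(I - K) = ker((I - K)^*)^⊥, with dim ker(I - K) = dim ker((I - K)^*). Since det(I - K) ≠ 0, 1 is not an eigenvalue of K and ker(I - K) = {0}, so we are in the first case: for every y there is a unique x = (I - K)^(-1) y. Explicitly, by the Sherman–Morrison formula, (I - u v^T)^(-1) = I + u v^T/(1 - v·u), i.e. (I - K)^(-1) = I + K/(20).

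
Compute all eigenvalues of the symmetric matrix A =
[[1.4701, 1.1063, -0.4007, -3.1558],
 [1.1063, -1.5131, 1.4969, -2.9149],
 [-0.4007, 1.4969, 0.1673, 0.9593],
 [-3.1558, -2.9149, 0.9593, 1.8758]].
sigma(A) ≈ {-4, -1, 1, 6}

A is real symmetric, so its spectrum consists of real eigenvalues. Expanding the characteristic polynomial of the displayed matrix gives
  det(λ I - A) = p(λ) = λ^4 + (-2)λ^3 + (-25)λ^2 + (2.0032)λ + (24).
Solving p(λ) = 0 yields eigenvalues ≈ -4, -1, 1, 6. (A is shown rounded to 4 decimals, so these recover the underlying integer eigenvalues to within that precision.)
Verification: the trace of A = 2 equals the sum of eigenvalues 2, and det(A) ≈ 23.9993 matches the eigenvalue product 24.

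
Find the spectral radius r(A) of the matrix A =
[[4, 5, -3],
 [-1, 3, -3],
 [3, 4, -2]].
r(A) ≈ 4.7263

The eigenvalues of A are the roots of its characteristic polynomial. With M = A (coefficients from the trace, the sum of principal 2x2 minors, and det A):
  p(λ) = det(λ I - M) = λ^3 - 5λ^2 + 24λ - 8.
No integer candidate from the rational root theorem (±divisors of 8) is a root, so the roots are irrational. The cubic discriminant is Δ = -29344 < 0, so there is one real root and a complex-conjugate pair. p(0) = -8 and p(1) = 12 have opposite signs, so a root lies in (0, 1); Newton's method refines it to λ ≈ 0.3581. Dividing out (λ - (0.3581)) leaves approximately λ^2 - 4.6419λ + 22.3376. For λ^2 - 4.6419λ + 22.3376 the discriminant is -67.8034. It is negative, so the remaining roots are the complex-conjugate pair λ ≈ 2.3209 ± 4.1171i. Their product equals the constant term, so |λ|^2 ≈ 22.3376 and |λ| ≈ 4.7263.
Thus the eigenvalues (to 4 decimals) are 0.3581 (modulus 0.3581); 2.3209 ± 4.1171i (modulus 4.7263). The spectral radius is the largest modulus: r(A) ≈ 4.7263. (Cross-check: r(A) ≤ ||A||_2 ≈ 9.38; equality holds whenever A is normal, though it can also hold for some non-normal A.)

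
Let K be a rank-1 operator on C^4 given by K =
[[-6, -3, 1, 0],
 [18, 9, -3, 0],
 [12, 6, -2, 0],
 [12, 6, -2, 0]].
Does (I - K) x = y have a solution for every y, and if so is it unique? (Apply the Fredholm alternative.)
(I - K) is singular (det(I - K) = 0, i.e. 1 ∈ sigma(K)). (I - K) x = y is solvable iff y ⊥ ker((I - K)^*) = span{(-6, -3, 1, 0)}, i.e. iff -6y_1 - 3y_2 + y_3 = 0. When solvable, the solutions are x = y + c·(1, -3, -2, -2), c arbitrary (ker(I - K) = span{(1, -3, -2, -2)}, dimension 1).

K has rank 1, so it is an outer product K = u v^T: every row of K is a multiple of one row vector. Reading off the entries, u = (1, -3, -2, -2) and v = (-6, -3, 1, 0) (row i of K equals u_i·v^T). A rank-one matrix u v^T satisfies K u = u (v·u) and kills the (3)-dimensional subspace v^⊥, so its characteristic polynomial is lambda^3 (lambda - v·u) with v·u = tr K = 1. Hence the eigenvalues of I - K are 1 (multiplicity 3) and 1 - (1) = 0, so det(I - K) = 0. (Direct check: I - K =
[[7, 3, -1, 0],
 [-18, -8, 3, 0],
 [-12, -6, 3, 0],
 [-12, -6, 2, 1]]
has determinant 0.) So 1 is an eigenvalue of K and (I - K) is not invertible. The finite-dimensional Fredholm alternative says: either (I - K) is invertible, or ker(I - K) ≠ {0} and then range(I - K) = ker((I - K)^*)^⊥, with dim ker(I - K) = dim ker((I - K)^*). We are in the second case, so we need both kernels. Kernel of I - K: (I - K) u = u - u (v·u) = u - u = 0, so ker(I - K) = span{u} = span{(1, -3, -2, -2)} (it is exactly 1-dimensional because rank(I - K) = 3). Kernel of the adjoint: K is real, so (I - K)^* = I - K^T = I - v u^T, and (I - v u^T) v = v - v (u·v) = 0; hence ker((I - K)^*) = span{v} = span{(-6, -3, 1, 0)}. Therefore (I - K) x = y is solvable iff <y, v> = 0, i.e. iff -6y_1 - 3y_2 + y_3 = 0. When this holds, K y = u (v·y) = 0, so (I - K) y = y and x = y is a particular solution; the full solution set is the line x = y + c·u = y + c·(1, -3, -2, -2), c ∈ C.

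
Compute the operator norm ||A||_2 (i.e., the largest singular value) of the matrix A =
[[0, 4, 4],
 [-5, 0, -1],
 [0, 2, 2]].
||A||_2 = sqrt((66 + sqrt(276))/2) ≈ 6.427 (= sqrt(largest eigenvalue of A^T A))

||A||_2 = sigma_max(A) = sqrt(lambda_max(A^T A)). Form the symmetric matrix M = A^T A =
[[25, 0, 5],
 [0, 20, 20],
 [5, 20, 21]].
Its characteristic polynomial (trace, sum of principal 2x2 minors, determinant of M give the coefficients) is
  p(λ) = det(λ I - M) = λ^3 - 66λ^2 + 1020λ.
The constant term is 0, so λ = 0 is a root. Dividing out λ leaves p(λ) = λ(λ^2 - 66λ + 1020). For λ^2 - 66λ + 1020 the discriminant is 276. It is nonnegative but not a perfect square, so the roots are real and irrational: λ = (66 ± sqrt(276))/2 ≈ 41.3066, 24.6934.
So the eigenvalues of A^T A are ≈ 0, 24.6934, 41.3066 (all ≥ 0, as they must be for A^T A). The largest is λ_max = (66 + sqrt(276))/2 ≈ 41.3066, hence ||A||_2 = sqrt(λ_max) = sqrt((66 + sqrt(276))/2) ≈ 6.427.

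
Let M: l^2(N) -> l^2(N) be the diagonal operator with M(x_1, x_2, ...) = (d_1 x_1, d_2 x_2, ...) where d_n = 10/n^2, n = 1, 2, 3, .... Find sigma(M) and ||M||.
sigma(M) = {10/n^2 : n ≥ 1} ∪ {0}; ||M|| = 10

A bounded diagonal operator on l^2 with diagonal entries d_n has spectrum equal to the closure of {d_n : n ≥ 1}: every d_n is an eigenvalue (with eigenvector e_n), so {d_n} ⊂ sigma(M); the spectrum is closed, so its closure is too; and for lambda not in the closure, (M - lambda I) has bounded inverse (the diagonal entries 1/(d_n - lambda) are bounded). For our sequence d_n = 10/n^2, n = 1, 2, 3, ...:
  - {d_n} = {10/n^2 : n ≥ 1}; the only limit point is 0
  - closure = {10/n^2 : n ≥ 1} ∪ {0}
For the norm: a diagonal operator has ||M|| = sup_n |d_n|. Here d_n = 10/n^2 is positive and decreasing, so sup_n |d_n| = d_1 = 10. So ||M|| = 10.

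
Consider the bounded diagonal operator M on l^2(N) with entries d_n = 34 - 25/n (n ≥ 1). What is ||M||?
||M|| = 34

For a diagonal operator on l^2 with entries d_n, ||M|| = sup_n |d_n|. Here d_1 = 9, d_2 = 43/2, ..., and d_n = 34 - 25/n increases monotonically toward 34. All terms lie in [9, 34), so |d_n| = d_n and the supremum is the limit 34, which is not attained by any individual d_n. Hence ||M|| = 34.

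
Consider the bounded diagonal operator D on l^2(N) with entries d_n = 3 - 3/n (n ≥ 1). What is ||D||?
||D|| = 3

For a diagonal operator on l^2 with entries d_n, ||D|| = sup_n |d_n|. Here d_1 = 0, d_2 = 3/2, ..., and d_n = 3 - 3/n increases monotonically toward 3. All terms lie in [0, 3), so |d_n| = d_n and the supremum is the limit 3, which is not attained by any individual d_n. Hence ||D|| = 3.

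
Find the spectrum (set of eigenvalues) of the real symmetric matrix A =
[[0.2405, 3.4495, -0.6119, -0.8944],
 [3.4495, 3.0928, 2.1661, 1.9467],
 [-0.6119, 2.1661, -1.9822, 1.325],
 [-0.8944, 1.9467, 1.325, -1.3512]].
sigma(A) ≈ {-4, -3, 1, 6}

A is real symmetric, so its spectrum consists of real eigenvalues. Expanding the characteristic polynomial of the displayed matrix gives
  det(λ I - A) = p(λ) = λ^4 + (0)λ^3 + (-31)λ^2 + (-42)λ + (72.0012).
Solving p(λ) = 0 yields eigenvalues ≈ -4, -3, 1, 6. (A is shown rounded to 4 decimals, so these recover the underlying integer eigenvalues to within that precision.)
Verification: the trace of A = 0 equals the sum of eigenvalues 0, and det(A) ≈ 72.0012 matches the eigenvalue product 72.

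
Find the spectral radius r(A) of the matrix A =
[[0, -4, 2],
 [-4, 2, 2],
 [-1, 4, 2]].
r(A) ≈ 5.5552

The eigenvalues of A are the roots of its characteristic polynomial. With M = A (coefficients from the trace, the sum of principal 2x2 minors, and det A):
  p(λ) = det(λ I - M) = λ^3 - 4λ^2 - 18λ + 52.
No integer candidate from the rational root theorem (±divisors of 52) is a root, so the roots are irrational. The cubic discriminant is Δ = 36208 > 0, so there are three distinct real roots. p(-4) = -4 and p(-3) = 43 have opposite signs, so a root lies in (-4, -3); Newton's method refines it to λ ≈ -3.9344. p(2) = 8 and p(3) = -11 have opposite signs, so a root lies in (2, 3); Newton's method refines it to λ ≈ 2.3792. p(5) = -13 and p(6) = 16 have opposite signs, so a root lies in (5, 6); Newton's method refines it to λ ≈ 5.5552. Check (Vieta): the three roots sum to 4, matching tr M = 4.
Thus the eigenvalues (to 4 decimals) are -3.9344 (modulus 3.9344); 2.3792 (modulus 2.3792); 5.5552 (modulus 5.5552). The spectral radius is the largest modulus: r(A) ≈ 5.5552. (Cross-check: r(A) ≤ ||A||_2 ≈ 6.6253; equality holds whenever A is normal, though it can also hold for some non-normal A.)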